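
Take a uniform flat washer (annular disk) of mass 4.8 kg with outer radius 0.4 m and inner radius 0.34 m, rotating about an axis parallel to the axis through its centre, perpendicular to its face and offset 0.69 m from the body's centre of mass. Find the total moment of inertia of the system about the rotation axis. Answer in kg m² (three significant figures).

2.95

I_cm = (1/2)M(R²+r²) = (1/2)(4.8)[(0.4)² + (0.34)²] = 0.66144 kg m²; centre at d = 0.69 m, so the parallel axis theorem gives I = 0.66144 + (4.8)(0.69)² = 2.9467 kg m².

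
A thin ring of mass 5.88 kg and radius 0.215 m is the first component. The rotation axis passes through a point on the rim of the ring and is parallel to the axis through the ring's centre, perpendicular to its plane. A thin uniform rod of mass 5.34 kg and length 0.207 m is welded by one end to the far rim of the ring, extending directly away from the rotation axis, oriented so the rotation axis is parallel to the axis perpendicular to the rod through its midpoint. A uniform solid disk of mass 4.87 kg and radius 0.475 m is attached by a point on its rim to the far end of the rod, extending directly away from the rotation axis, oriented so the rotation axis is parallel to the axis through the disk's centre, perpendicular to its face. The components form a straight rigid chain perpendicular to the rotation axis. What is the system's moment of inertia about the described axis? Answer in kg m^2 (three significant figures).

8.65

Thin ring: I_cm = MR² = (5.88)(0.215)² = 0.2718 kg m^2; centre at d = 0.215 m, so I = I_cm + Md² gives I = 0.2718 + (5.88)(0.215)² = 0.54361 kg m^2.
Thin rod: I_cm = (1/12)ML² = (1/12)(5.34)(0.207)² = 0.019068 kg m^2; centre at d = 0.215 + 0.215 + 0.1035 = 0.5335 m, so I = I_cm + Md² gives I = 0.019068 + (5.34)(0.5335)² = 1.539 kg m^2.
Solid disk: I_cm = (1/2)MR² = (1/2)(4.87)(0.475)² = 0.5494 kg m^2; centre at d = 0.215 + 0.215 + 0.1035 + 0.1035 + 0.475 = 1.112 m, so I = I_cm + Md² gives I = 0.5494 + (4.87)(1.112)² = 6.5714 kg m^2.
Total I = 0.54361 + 1.539 + 6.5714 = 8.6539 kg m^2.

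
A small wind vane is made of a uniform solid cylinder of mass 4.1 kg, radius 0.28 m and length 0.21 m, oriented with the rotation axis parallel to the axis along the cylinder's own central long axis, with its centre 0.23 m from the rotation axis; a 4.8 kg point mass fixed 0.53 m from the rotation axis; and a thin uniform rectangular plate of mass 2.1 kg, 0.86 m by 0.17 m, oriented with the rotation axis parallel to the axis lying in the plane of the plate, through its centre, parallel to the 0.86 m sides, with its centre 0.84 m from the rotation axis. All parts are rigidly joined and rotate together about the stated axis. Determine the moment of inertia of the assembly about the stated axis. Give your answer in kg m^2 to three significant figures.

3.21

Solid cylinder: I_cm = (1/2)MR² = (1/2)(4.1)(0.28)² = 0.16072 kg m^2; centre at d = 0.23 m, so the parallel axis theorem gives I = 0.16072 + (4.1)(0.23)² = 0.37761 kg m^2.
Point mass: I_cm = 0; centre at d = 0.53 m, so the parallel axis theorem gives I = 0 + (4.8)(0.53)² = 1.3483 kg m^2.
Rectangular plate: I_cm = (1/12)Mb² = (1/12)(2.1)(0.17)² = 0.0050575 kg m^2; centre at d = 0.84 m, so the parallel axis theorem gives I = 0.0050575 + (2.1)(0.84)² = 1.4868 kg m^2.
Total I = 0.37761 + 1.3483 + 1.4868 = 3.2127 kg m^2.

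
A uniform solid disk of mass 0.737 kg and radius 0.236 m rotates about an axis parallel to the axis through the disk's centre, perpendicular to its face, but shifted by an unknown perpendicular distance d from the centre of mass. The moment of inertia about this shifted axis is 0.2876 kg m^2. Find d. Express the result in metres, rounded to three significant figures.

About the centre-of-mass axis, I_cm = (1/2)MR² = (1/2)(0.737)(0.236)² = 0.020524 kg m^2.
Parallel axis theorem: I = I_cm + Md², so Md² = 0.2876 − 0.020524 = 0.26708 kg m^2.
d = √(0.26708 / 0.737) = 0.60198 m.

0.602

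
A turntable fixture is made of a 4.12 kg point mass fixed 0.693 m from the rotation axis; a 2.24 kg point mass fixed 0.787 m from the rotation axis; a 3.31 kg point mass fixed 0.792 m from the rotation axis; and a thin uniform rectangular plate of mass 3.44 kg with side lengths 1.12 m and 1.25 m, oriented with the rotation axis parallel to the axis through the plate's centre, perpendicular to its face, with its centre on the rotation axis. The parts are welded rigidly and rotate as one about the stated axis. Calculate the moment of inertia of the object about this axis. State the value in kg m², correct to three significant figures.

Point mass: I_cm = 0; centre at d = 0.693 m, so I = I_cm + Md² gives I = 0 + (4.12)(0.693)² = 1.9786 kg m².
Point mass: I_cm = 0; centre at d = 0.787 m, so I = I_cm + Md² gives I = 0 + (2.24)(0.787)² = 1.3874 kg m².
Point mass: I_cm = 0; centre at d = 0.792 m, so I = I_cm + Md² gives I = 0 + (3.31)(0.792)² = 2.0762 kg m².
Rectangular plate: I_cm = (1/12)M(a²+b²) = (1/12)(3.44)[(1.12)² + (1.25)²] = 0.80751 kg m²; axis through the centre, so I = 0.80751 kg m².
Total I = 1.9786 + 1.3874 + 2.0762 + 0.80751 = 6.2498 kg m².

6.25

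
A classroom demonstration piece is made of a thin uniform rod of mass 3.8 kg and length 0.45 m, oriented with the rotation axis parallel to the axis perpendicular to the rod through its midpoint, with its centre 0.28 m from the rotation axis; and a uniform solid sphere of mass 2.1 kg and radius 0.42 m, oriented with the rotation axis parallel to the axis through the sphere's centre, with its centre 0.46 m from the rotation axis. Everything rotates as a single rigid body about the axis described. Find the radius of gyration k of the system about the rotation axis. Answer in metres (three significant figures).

Thin rod: I_cm = (1/12)ML² = (1/12)(3.8)(0.45)² = 0.064125 kg·m²; centre at d = 0.28 m, so I = I_cm + Md² gives I = 0.064125 + (3.8)(0.28)² = 0.36205 kg·m².
Solid sphere: I_cm = (2/5)MR² = (2/5)(2.1)(0.42)² = 0.14818 kg·m²; centre at d = 0.46 m, so I = I_cm + Md² gives I = 0.14818 + (2.1)(0.46)² = 0.59254 kg·m².
Total I = 0.95458 kg·m²; total mass M = 5.9 kg.
k = √(I/M) = √(0.95458/5.9) = 0.40224 m.

0.402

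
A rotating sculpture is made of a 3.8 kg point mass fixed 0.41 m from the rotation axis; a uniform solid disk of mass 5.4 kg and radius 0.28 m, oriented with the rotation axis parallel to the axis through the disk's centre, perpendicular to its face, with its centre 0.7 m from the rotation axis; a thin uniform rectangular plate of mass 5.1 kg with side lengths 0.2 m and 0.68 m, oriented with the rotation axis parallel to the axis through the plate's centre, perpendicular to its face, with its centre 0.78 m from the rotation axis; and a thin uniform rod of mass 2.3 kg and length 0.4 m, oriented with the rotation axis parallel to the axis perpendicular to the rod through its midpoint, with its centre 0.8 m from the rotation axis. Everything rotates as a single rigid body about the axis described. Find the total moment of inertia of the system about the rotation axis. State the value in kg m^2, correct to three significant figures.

8.32

Point mass: I_cm = 0; centre at d = 0.41 m, so the parallel axis theorem gives I = 0 + (3.8)(0.41)² = 0.63878 kg m^2.
Solid disk: I_cm = (1/2)MR² = (1/2)(5.4)(0.28)² = 0.21168 kg m^2; centre at d = 0.7 m, so the parallel axis theorem gives I = 0.21168 + (5.4)(0.7)² = 2.8577 kg m^2.
Rectangular plate: I_cm = (1/12)M(a²+b²) = (1/12)(5.1)[(0.2)² + (0.68)²] = 0.21352 kg m^2; centre at d = 0.78 m, so the parallel axis theorem gives I = 0.21352 + (5.1)(0.78)² = 3.3164 kg m^2.
Thin rod: I_cm = (1/12)ML² = (1/12)(2.3)(0.4)² = 0.030667 kg m^2; centre at d = 0.8 m, so the parallel axis theorem gives I = 0.030667 + (2.3)(0.8)² = 1.5027 kg m^2.
Total I = 0.63878 + 2.8577 + 3.3164 + 1.5027 = 8.3155 kg m^2.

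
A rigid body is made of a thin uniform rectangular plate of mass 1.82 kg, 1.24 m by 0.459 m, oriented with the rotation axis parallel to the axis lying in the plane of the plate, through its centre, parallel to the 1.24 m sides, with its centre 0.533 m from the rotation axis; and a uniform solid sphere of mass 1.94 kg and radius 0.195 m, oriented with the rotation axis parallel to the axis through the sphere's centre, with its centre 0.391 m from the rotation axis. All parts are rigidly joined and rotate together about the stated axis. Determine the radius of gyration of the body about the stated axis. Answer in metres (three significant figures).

Rectangular plate: I_cm = (1/12)Mb² = (1/12)(1.82)(0.459)² = 0.031953 kg m²; centre at d = 0.533 m, so I = I_cm + Md² gives I = 0.031953 + (1.82)(0.533)² = 0.549 kg m².
Solid sphere: I_cm = (2/5)MR² = (2/5)(1.94)(0.195)² = 0.029507 kg m²; centre at d = 0.391 m, so I = I_cm + Md² gives I = 0.029507 + (1.94)(0.391)² = 0.3261 kg m².
Total I = 0.87509 kg m²; total mass M = 3.76 kg.
k = √(I/M) = √(0.87509/3.76) = 0.48243 m.

0.482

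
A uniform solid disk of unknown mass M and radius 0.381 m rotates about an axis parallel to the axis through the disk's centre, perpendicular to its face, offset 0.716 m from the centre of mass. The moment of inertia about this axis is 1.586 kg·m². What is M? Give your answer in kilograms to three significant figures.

I = I_cm + Md² = (1/2)MR² + Md² = M·[0.5·(0.381)² + (0.716)²] = M·0.58524.
So M = 1.586 / 0.58524 = 2.71 kg.

2.71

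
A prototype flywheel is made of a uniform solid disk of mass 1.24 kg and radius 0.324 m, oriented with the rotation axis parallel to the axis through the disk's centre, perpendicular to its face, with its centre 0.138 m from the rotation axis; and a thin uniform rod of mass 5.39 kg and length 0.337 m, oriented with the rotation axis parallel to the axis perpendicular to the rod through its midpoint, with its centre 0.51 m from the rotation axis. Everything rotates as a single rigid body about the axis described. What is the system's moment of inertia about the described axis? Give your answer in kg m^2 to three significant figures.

1.54

Solid disk: I_cm = (1/2)MR² = (1/2)(1.24)(0.324)² = 0.065085 kg m^2; centre at d = 0.138 m, so the parallel axis theorem gives I = 0.065085 + (1.24)(0.138)² = 0.0887 kg m^2.
Thin rod: I_cm = (1/12)ML² = (1/12)(5.39)(0.337)² = 0.051011 kg m^2; centre at d = 0.51 m, so the parallel axis theorem gives I = 0.051011 + (5.39)(0.51)² = 1.453 kg m^2.
Total I = 0.0887 + 1.453 = 1.5417 kg m^2.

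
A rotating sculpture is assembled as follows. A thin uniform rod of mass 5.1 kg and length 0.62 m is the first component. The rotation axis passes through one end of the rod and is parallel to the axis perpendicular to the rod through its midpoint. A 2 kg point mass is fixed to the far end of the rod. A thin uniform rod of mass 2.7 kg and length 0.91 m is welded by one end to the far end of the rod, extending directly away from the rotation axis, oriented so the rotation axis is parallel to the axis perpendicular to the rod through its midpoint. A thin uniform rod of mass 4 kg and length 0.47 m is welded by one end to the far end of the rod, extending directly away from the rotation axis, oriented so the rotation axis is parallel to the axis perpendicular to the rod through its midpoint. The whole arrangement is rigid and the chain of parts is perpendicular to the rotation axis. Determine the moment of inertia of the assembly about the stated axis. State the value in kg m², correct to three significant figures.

Thin rod: I_cm = (1/12)ML² = (1/12)(5.1)(0.62)² = 0.16337 kg m²; centre at d = 0.31 m, so I = I_cm + Md² gives I = 0.16337 + (5.1)(0.31)² = 0.65348 kg m².
Point mass: I_cm = 0; centre at d = 0.31 + 0.31 = 0.62 m, so I = I_cm + Md² gives I = 0 + (2)(0.62)² = 0.7688 kg m².
Thin rod: I_cm = (1/12)ML² = (1/12)(2.7)(0.91)² = 0.18632 kg m²; centre at d = 0.31 + 0.31 + 0.455 = 1.075 m, so I = I_cm + Md² gives I = 0.18632 + (2.7)(1.075)² = 3.3065 kg m².
Thin rod: I_cm = (1/12)ML² = (1/12)(4)(0.47)² = 0.073633 kg m²; centre at d = 0.31 + 0.31 + 0.455 + 0.455 + 0.235 = 1.765 m, so I = I_cm + Md² gives I = 0.073633 + (4)(1.765)² = 12.535 kg m².
Total I = 0.65348 + 0.7688 + 3.3065 + 12.535 = 17.263 kg m².

17.3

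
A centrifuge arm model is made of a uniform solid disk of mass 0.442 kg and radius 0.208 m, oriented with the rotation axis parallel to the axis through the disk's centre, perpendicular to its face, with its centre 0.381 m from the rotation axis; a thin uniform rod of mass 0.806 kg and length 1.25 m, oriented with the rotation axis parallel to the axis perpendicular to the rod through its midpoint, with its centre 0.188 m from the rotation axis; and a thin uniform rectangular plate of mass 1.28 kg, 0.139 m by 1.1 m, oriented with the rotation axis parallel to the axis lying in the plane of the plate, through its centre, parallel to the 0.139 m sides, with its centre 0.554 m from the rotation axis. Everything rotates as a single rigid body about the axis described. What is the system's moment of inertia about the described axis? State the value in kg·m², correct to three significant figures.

0.729

Solid disk: I_cm = (1/2)MR² = (1/2)(0.442)(0.208)² = 0.0095613 kg·m²; centre at d = 0.381 m, so the parallel axis theorem gives I = 0.0095613 + (0.442)(0.381)² = 0.073723 kg·m².
Thin rod: I_cm = (1/12)ML² = (1/12)(0.806)(1.25)² = 0.10495 kg·m²; centre at d = 0.188 m, so the parallel axis theorem gives I = 0.10495 + (0.806)(0.188)² = 0.13344 kg·m².
Rectangular plate: I_cm = (1/12)Mb² = (1/12)(1.28)(1.1)² = 0.12907 kg·m²; centre at d = 0.554 m, so the parallel axis theorem gives I = 0.12907 + (1.28)(0.554)² = 0.52192 kg·m².
Total I = 0.073723 + 0.13344 + 0.52192 = 0.72908 kg·m².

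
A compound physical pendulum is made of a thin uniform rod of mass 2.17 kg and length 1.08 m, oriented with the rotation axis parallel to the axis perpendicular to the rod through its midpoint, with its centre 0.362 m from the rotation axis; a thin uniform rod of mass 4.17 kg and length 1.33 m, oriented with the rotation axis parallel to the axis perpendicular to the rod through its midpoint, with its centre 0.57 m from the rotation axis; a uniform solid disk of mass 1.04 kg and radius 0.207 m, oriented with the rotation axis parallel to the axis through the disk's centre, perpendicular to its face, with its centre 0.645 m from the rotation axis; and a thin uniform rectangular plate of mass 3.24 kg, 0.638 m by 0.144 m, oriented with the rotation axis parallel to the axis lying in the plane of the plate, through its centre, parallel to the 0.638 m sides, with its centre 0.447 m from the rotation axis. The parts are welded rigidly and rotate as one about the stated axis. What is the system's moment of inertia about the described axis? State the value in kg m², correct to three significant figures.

Thin rod: I_cm = (1/12)ML² = (1/12)(2.17)(1.08)² = 0.21092 kg m²; centre at d = 0.362 m, so I = I_cm + Md² gives I = 0.21092 + (2.17)(0.362)² = 0.49529 kg m².
Thin rod: I_cm = (1/12)ML² = (1/12)(4.17)(1.33)² = 0.61469 kg m²; centre at d = 0.57 m, so I = I_cm + Md² gives I = 0.61469 + (4.17)(0.57)² = 1.9695 kg m².
Solid disk: I_cm = (1/2)MR² = (1/2)(1.04)(0.207)² = 0.022281 kg m²; centre at d = 0.645 m, so I = I_cm + Md² gives I = 0.022281 + (1.04)(0.645)² = 0.45495 kg m².
Rectangular plate: I_cm = (1/12)Mb² = (1/12)(3.24)(0.144)² = 0.0055987 kg m²; centre at d = 0.447 m, so I = I_cm + Md² gives I = 0.0055987 + (3.24)(0.447)² = 0.65298 kg m².
Total I = 0.49529 + 1.9695 + 0.45495 + 0.65298 = 3.5727 kg m².

3.57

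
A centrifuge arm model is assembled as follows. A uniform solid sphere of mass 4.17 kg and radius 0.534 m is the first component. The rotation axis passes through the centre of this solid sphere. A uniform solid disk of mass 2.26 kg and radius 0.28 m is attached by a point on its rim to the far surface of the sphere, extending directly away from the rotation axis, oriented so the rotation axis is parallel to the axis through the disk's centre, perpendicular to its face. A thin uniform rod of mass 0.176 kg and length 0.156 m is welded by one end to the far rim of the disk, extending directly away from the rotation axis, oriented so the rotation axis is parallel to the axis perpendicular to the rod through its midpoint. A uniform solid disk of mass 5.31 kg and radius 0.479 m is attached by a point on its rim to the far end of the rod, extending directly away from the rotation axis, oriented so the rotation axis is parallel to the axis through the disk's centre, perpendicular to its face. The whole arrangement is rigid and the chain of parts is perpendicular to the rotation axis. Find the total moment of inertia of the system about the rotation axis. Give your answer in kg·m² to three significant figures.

Solid sphere: I_cm = (2/5)MR² = (2/5)(4.17)(0.534)² = 0.47564 kg·m²; axis through the centre, so I = 0.47564 kg·m².
Solid disk: I_cm = (1/2)MR² = (1/2)(2.26)(0.28)² = 0.088592 kg·m²; centre at d = 0.534 + 0.28 = 0.814 m, so I = I_cm + Md² gives I = 0.088592 + (2.26)(0.814)² = 1.5861 kg·m².
Thin rod: I_cm = (1/12)ML² = (1/12)(0.176)(0.156)² = 0.00035693 kg·m²; centre at d = 0.534 + 0.28 + 0.28 + 0.078 = 1.172 m, so I = I_cm + Md² gives I = 0.00035693 + (0.176)(1.172)² = 0.24211 kg·m².
Solid disk: I_cm = (1/2)MR² = (1/2)(5.31)(0.479)² = 0.60917 kg·m²; centre at d = 0.534 + 0.28 + 0.28 + 0.078 + 0.078 + 0.479 = 1.729 m, so I = I_cm + Md² gives I = 0.60917 + (5.31)(1.729)² = 16.483 kg·m².
Total I = 0.47564 + 1.5861 + 0.24211 + 16.483 = 18.787 kg·m².

18.8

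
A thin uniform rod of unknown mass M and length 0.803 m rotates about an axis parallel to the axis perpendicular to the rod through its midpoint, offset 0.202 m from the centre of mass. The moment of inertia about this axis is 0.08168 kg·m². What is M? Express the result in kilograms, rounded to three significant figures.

I = I_cm + Md² = (1/12)ML² + Md² = M·[0.0833333·(0.803)² + (0.202)²] = M·0.094538.
So M = 0.08168 / 0.094538 = 0.86399 kg.

0.864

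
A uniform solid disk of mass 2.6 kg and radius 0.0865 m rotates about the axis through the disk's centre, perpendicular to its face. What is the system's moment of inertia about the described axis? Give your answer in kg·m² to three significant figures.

0.00973

I_cm = (1/2)MR² = (1/2)(2.6)(0.0865)² = 0.0097269 kg·m²; axis through the centre, so I = 0.0097269 kg·m².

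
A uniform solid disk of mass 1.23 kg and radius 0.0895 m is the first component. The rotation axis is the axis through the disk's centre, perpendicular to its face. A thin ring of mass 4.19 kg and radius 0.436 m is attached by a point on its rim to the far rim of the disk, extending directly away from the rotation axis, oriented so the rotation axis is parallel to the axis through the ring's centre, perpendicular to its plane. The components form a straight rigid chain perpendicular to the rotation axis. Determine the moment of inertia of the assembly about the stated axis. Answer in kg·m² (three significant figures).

Solid disk: I_cm = (1/2)MR² = (1/2)(1.23)(0.0895)² = 0.0049263 kg·m²; axis through the centre, so I = 0.0049263 kg·m².
Thin ring: I_cm = MR² = (4.19)(0.436)² = 0.7965 kg·m²; centre at d = 0.0895 + 0.436 = 0.5255 m, so the parallel axis theorem gives I = 0.7965 + (4.19)(0.5255)² = 1.9536 kg·m².
Total I = 0.0049263 + 1.9536 = 1.9585 kg·m².

1.96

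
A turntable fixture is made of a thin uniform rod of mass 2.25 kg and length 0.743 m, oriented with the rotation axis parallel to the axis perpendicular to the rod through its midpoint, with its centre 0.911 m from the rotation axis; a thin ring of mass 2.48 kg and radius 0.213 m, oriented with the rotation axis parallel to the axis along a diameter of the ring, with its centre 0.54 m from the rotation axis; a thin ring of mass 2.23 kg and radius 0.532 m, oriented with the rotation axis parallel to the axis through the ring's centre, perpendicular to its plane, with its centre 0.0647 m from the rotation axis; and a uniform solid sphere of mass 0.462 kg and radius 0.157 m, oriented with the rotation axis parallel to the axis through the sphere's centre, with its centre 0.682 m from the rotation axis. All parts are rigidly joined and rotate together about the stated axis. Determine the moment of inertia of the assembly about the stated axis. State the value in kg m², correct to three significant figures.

Thin rod: I_cm = (1/12)ML² = (1/12)(2.25)(0.743)² = 0.10351 kg m²; centre at d = 0.911 m, so I = I_cm + Md² gives I = 0.10351 + (2.25)(0.911)² = 1.9708 kg m².
Thin ring: I_cm = (1/2)MR² = (1/2)(2.48)(0.213)² = 0.056258 kg m²; centre at d = 0.54 m, so I = I_cm + Md² gives I = 0.056258 + (2.48)(0.54)² = 0.77943 kg m².
Thin ring: I_cm = MR² = (2.23)(0.532)² = 0.63114 kg m²; centre at d = 0.0647 m, so I = I_cm + Md² gives I = 0.63114 + (2.23)(0.0647)² = 0.64048 kg m².
Solid sphere: I_cm = (2/5)MR² = (2/5)(0.462)(0.157)² = 0.0045551 kg m²; centre at d = 0.682 m, so I = I_cm + Md² gives I = 0.0045551 + (0.462)(0.682)² = 0.21944 kg m².
Total I = 1.9708 + 0.77943 + 0.64048 + 0.21944 = 3.6102 kg m².

3.61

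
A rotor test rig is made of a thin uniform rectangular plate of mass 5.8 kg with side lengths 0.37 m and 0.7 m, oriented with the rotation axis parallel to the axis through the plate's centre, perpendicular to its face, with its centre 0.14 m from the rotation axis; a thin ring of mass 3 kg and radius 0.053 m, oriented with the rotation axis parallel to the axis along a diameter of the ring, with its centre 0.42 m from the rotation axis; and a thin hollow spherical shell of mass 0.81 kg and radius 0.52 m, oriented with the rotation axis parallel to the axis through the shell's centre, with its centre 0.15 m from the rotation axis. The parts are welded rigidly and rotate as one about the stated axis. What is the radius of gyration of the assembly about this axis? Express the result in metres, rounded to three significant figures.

0.341

Rectangular plate: I_cm = (1/12)M(a²+b²) = (1/12)(5.8)[(0.37)² + (0.7)²] = 0.303 kg m^2; centre at d = 0.14 m, so the parallel axis theorem gives I = 0.303 + (5.8)(0.14)² = 0.41668 kg m^2.
Thin ring: I_cm = (1/2)MR² = (1/2)(3)(0.053)² = 0.0042135 kg m^2; centre at d = 0.42 m, so the parallel axis theorem gives I = 0.0042135 + (3)(0.42)² = 0.53341 kg m^2.
Spherical shell: I_cm = (2/3)MR² = (2/3)(0.81)(0.52)² = 0.14602 kg m^2; centre at d = 0.15 m, so the parallel axis theorem gives I = 0.14602 + (0.81)(0.15)² = 0.16424 kg m^2.
Total I = 1.1143 kg m^2; total mass M = 9.61 kg.
k = √(I/M) = √(1.1143/9.61) = 0.34052 m.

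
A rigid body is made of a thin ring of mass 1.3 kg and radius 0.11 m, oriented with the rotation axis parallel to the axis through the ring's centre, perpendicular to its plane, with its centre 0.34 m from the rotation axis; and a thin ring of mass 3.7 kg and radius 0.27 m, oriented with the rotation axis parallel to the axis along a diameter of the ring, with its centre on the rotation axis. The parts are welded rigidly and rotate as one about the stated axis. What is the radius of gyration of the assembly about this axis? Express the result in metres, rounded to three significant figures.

0.245

Thin ring: I_cm = MR² = (1.3)(0.11)² = 0.01573 kg m²; centre at d = 0.34 m, so the parallel axis theorem gives I = 0.01573 + (1.3)(0.34)² = 0.16601 kg m².
Thin ring: I_cm = (1/2)MR² = (1/2)(3.7)(0.27)² = 0.13487 kg m²; axis through the centre, so I = 0.13487 kg m².
Total I = 0.30088 kg m²; total mass M = 5 kg.
k = √(I/M) = √(0.30088/5) = 0.24531 m.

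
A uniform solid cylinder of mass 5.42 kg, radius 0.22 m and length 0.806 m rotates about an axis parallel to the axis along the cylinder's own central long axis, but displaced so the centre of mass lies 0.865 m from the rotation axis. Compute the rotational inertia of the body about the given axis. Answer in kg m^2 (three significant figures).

I_cm = (1/2)MR² = (1/2)(5.42)(0.22)² = 0.13116 kg m^2; centre at d = 0.865 m, so I = I_cm + Md² gives I = 0.13116 + (5.42)(0.865)² = 4.1865 kg m^2.

4.19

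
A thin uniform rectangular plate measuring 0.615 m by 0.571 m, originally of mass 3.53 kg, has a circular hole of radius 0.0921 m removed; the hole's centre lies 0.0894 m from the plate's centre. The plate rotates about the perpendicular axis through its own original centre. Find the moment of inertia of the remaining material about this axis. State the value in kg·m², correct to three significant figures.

Unpierced body about its centre: I₀ = (1/12)M(a²+b²) = (1/12)(3.53)[(0.615)² + (0.571)²] = 0.20717 kg·m².
The removed disk has mass m = M·πr²/(ab) = (3.53)·π(0.0921)²/(0.615·0.571) = 0.26788 kg (same uniform areal density).
Its moment of inertia about the rotation axis (parallel-axis theorem): I_hole = (1/2)mr² + md² = (1/2)(0.26788)(0.0921)² + (0.26788)(0.0894)² = 0.0032771 kg·m².
Treating the hole as negative mass, I = I₀ − I_hole = 0.20717 − 0.0032771 = 0.20389 kg·m².

0.204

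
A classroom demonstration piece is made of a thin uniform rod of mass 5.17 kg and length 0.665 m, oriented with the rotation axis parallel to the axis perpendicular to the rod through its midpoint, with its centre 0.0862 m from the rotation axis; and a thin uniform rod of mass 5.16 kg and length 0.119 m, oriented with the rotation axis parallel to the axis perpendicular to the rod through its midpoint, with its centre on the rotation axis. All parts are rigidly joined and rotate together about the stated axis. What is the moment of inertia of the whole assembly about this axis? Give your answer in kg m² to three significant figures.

0.235

Thin rod: I_cm = (1/12)ML² = (1/12)(5.17)(0.665)² = 0.19053 kg m²; centre at d = 0.0862 m, so I = I_cm + Md² gives I = 0.19053 + (5.17)(0.0862)² = 0.22894 kg m².
Thin rod: I_cm = (1/12)ML² = (1/12)(5.16)(0.119)² = 0.0060892 kg m²; axis through the centre, so I = 0.0060892 kg m².
Total I = 0.22894 + 0.0060892 = 0.23503 kg m².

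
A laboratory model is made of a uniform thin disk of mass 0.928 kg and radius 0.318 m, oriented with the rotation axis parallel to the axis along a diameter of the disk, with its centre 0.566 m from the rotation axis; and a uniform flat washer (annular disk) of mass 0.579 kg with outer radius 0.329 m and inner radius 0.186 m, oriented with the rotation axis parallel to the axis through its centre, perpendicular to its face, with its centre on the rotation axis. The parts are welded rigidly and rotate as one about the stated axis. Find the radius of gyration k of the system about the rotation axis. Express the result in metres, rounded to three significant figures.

Thin disk: I_cm = (1/4)MR² = (1/4)(0.928)(0.318)² = 0.023461 kg m^2; centre at d = 0.566 m, so the parallel axis theorem gives I = 0.023461 + (0.928)(0.566)² = 0.32075 kg m^2.
Annular disk: I_cm = (1/2)M(R²+r²) = (1/2)(0.579)[(0.329)² + (0.186)²] = 0.041351 kg m^2; axis through the centre, so I = 0.041351 kg m^2.
Total I = 0.3621 kg m^2; total mass M = 1.507 kg.
k = √(I/M) = √(0.3621/1.507) = 0.49018 m.

0.490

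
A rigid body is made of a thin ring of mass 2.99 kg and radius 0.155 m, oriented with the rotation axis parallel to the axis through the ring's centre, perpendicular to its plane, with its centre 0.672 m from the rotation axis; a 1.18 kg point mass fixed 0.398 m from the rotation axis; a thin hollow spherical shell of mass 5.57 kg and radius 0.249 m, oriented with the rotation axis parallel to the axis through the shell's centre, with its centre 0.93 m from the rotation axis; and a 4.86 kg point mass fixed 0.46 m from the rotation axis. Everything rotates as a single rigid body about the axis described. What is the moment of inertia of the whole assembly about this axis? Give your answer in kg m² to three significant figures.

Thin ring: I_cm = MR² = (2.99)(0.155)² = 0.071835 kg m²; centre at d = 0.672 m, so I = I_cm + Md² gives I = 0.071835 + (2.99)(0.672)² = 1.4221 kg m².
Point mass: I_cm = 0; centre at d = 0.398 m, so I = I_cm + Md² gives I = 0 + (1.18)(0.398)² = 0.18692 kg m².
Spherical shell: I_cm = (2/3)MR² = (2/3)(5.57)(0.249)² = 0.23023 kg m²; centre at d = 0.93 m, so I = I_cm + Md² gives I = 0.23023 + (5.57)(0.93)² = 5.0477 kg m².
Point mass: I_cm = 0; centre at d = 0.46 m, so I = I_cm + Md² gives I = 0 + (4.86)(0.46)² = 1.0284 kg m².
Total I = 1.4221 + 0.18692 + 5.0477 + 1.0284 = 7.6851 kg m².

7.69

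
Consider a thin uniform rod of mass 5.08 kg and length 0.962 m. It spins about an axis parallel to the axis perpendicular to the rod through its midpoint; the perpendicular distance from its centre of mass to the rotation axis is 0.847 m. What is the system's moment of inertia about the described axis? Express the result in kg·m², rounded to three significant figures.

4.04

I_cm = (1/12)ML² = (1/12)(5.08)(0.962)² = 0.39177 kg·m²; centre at d = 0.847 m, so the parallel axis theorem gives I = 0.39177 + (5.08)(0.847)² = 4.0362 kg·m².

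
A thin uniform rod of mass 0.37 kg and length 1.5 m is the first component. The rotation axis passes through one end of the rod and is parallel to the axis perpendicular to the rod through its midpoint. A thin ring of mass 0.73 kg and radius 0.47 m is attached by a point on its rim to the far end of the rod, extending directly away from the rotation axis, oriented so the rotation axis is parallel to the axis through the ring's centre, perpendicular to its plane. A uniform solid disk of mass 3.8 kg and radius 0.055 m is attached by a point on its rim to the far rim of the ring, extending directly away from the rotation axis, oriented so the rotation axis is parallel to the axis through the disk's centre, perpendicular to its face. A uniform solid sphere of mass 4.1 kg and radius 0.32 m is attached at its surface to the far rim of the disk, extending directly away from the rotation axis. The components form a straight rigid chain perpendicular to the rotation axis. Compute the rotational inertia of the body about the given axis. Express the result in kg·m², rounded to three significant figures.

Thin rod: I_cm = (1/12)ML² = (1/12)(0.37)(1.5)² = 0.069375 kg·m²; centre at d = 0.75 m, so I = I_cm + Md² gives I = 0.069375 + (0.37)(0.75)² = 0.2775 kg·m².
Thin ring: I_cm = MR² = (0.73)(0.47)² = 0.16126 kg·m²; centre at d = 0.75 + 0.75 + 0.47 = 1.97 m, so I = I_cm + Md² gives I = 0.16126 + (0.73)(1.97)² = 2.9943 kg·m².
Solid disk: I_cm = (1/2)MR² = (1/2)(3.8)(0.055)² = 0.0057475 kg·m²; centre at d = 0.75 + 0.75 + 0.47 + 0.47 + 0.055 = 2.495 m, so I = I_cm + Md² gives I = 0.0057475 + (3.8)(2.495)² = 23.661 kg·m².
Solid sphere: I_cm = (2/5)MR² = (2/5)(4.1)(0.32)² = 0.16794 kg·m²; centre at d = 0.75 + 0.75 + 0.47 + 0.47 + 0.055 + 0.055 + 0.32 = 2.87 m, so I = I_cm + Md² gives I = 0.16794 + (4.1)(2.87)² = 33.939 kg·m².
Total I = 0.2775 + 2.9943 + 23.661 + 33.939 = 60.872 kg·m².

60.9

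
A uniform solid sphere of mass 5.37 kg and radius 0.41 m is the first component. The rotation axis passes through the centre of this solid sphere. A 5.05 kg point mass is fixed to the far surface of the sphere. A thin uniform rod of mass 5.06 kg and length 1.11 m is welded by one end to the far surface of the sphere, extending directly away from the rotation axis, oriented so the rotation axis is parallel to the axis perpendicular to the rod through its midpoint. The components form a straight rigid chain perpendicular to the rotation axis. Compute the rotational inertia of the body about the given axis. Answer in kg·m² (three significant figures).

6.44

Solid sphere: I_cm = (2/5)MR² = (2/5)(5.37)(0.41)² = 0.36108 kg·m²; axis through the centre, so I = 0.36108 kg·m².
Point mass: I_cm = 0; centre at d = 0.41 m, so the parallel axis theorem gives I = 0 + (5.05)(0.41)² = 0.8489 kg·m².
Thin rod: I_cm = (1/12)ML² = (1/12)(5.06)(1.11)² = 0.51954 kg·m²; centre at d = 0.41 + 0.555 = 0.965 m, so the parallel axis theorem gives I = 0.51954 + (5.06)(0.965)² = 5.2315 kg·m².
Total I = 0.36108 + 0.8489 + 5.2315 = 6.4415 kg·m².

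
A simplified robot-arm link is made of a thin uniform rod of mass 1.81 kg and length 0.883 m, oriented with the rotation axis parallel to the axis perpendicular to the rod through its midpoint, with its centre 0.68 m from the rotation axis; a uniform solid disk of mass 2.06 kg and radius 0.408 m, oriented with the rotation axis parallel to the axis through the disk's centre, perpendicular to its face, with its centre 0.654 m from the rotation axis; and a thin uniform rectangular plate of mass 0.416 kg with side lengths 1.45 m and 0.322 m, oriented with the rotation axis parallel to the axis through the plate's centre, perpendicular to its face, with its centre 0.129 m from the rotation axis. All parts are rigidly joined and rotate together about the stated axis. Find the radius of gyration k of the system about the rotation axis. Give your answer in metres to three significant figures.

Thin rod: I_cm = (1/12)ML² = (1/12)(1.81)(0.883)² = 0.1176 kg m²; centre at d = 0.68 m, so the parallel axis theorem gives I = 0.1176 + (1.81)(0.68)² = 0.95455 kg m².
Solid disk: I_cm = (1/2)MR² = (1/2)(2.06)(0.408)² = 0.17146 kg m²; centre at d = 0.654 m, so the parallel axis theorem gives I = 0.17146 + (2.06)(0.654)² = 1.0526 kg m².
Rectangular plate: I_cm = (1/12)M(a²+b²) = (1/12)(0.416)[(1.45)² + (0.322)²] = 0.076481 kg m²; centre at d = 0.129 m, so the parallel axis theorem gives I = 0.076481 + (0.416)(0.129)² = 0.083404 kg m².
Total I = 2.0905 kg m²; total mass M = 4.286 kg.
k = √(I/M) = √(2.0905/4.286) = 0.69839 m.

0.698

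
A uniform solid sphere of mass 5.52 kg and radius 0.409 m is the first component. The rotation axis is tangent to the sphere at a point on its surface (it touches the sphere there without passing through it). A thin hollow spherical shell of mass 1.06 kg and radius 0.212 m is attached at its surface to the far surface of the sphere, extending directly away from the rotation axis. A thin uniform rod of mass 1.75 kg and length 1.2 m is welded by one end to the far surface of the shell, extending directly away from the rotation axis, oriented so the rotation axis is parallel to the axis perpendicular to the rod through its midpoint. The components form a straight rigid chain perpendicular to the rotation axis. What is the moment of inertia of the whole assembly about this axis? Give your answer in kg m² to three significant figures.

Solid sphere: I_cm = (2/5)MR² = (2/5)(5.52)(0.409)² = 0.36936 kg m²; centre at d = 0.409 m, so I = I_cm + Md² gives I = 0.36936 + (5.52)(0.409)² = 1.2927 kg m².
Spherical shell: I_cm = (2/3)MR² = (2/3)(1.06)(0.212)² = 0.03176 kg m²; centre at d = 0.409 + 0.409 + 0.212 = 1.03 m, so I = I_cm + Md² gives I = 0.03176 + (1.06)(1.03)² = 1.1563 kg m².
Thin rod: I_cm = (1/12)ML² = (1/12)(1.75)(1.2)² = 0.21 kg m²; centre at d = 0.409 + 0.409 + 0.212 + 0.212 + 0.6 = 1.842 m, so I = I_cm + Md² gives I = 0.21 + (1.75)(1.842)² = 6.1477 kg m².
Total I = 1.2927 + 1.1563 + 6.1477 = 8.5967 kg m².

8.60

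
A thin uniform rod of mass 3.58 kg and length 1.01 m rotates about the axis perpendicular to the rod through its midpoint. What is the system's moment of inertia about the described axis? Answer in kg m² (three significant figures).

0.304

I_cm = (1/12)ML² = (1/12)(3.58)(1.01)² = 0.30433 kg m²; axis through the centre, so I = 0.30433 kg m².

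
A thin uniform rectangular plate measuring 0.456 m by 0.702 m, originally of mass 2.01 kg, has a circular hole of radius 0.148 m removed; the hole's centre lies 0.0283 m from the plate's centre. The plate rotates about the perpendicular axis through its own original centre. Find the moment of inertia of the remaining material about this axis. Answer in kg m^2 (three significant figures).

0.112

Unpierced body about its centre: I₀ = (1/12)M(a²+b²) = (1/12)(2.01)[(0.456)² + (0.702)²] = 0.11737 kg m^2.
The removed disk has mass m = M·πr²/(ab) = (2.01)·π(0.148)²/(0.456·0.702) = 0.43208 kg (same uniform areal density).
Its moment of inertia about the rotation axis (parallel-axis theorem): I_hole = (1/2)mr² + md² = (1/2)(0.43208)(0.148)² + (0.43208)(0.0283)² = 0.0050782 kg m^2.
Treating the hole as negative mass, I = I₀ − I_hole = 0.11737 − 0.0050782 = 0.1123 kg m^2.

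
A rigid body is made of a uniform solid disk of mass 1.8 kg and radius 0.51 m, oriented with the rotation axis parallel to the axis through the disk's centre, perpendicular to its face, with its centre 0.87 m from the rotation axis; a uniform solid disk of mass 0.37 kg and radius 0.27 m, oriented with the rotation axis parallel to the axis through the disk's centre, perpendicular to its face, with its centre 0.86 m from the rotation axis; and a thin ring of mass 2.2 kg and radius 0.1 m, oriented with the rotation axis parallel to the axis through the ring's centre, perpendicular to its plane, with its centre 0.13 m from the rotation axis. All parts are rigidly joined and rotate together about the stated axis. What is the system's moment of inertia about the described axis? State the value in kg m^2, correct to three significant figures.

Solid disk: I_cm = (1/2)MR² = (1/2)(1.8)(0.51)² = 0.23409 kg m^2; centre at d = 0.87 m, so I = I_cm + Md² gives I = 0.23409 + (1.8)(0.87)² = 1.5965 kg m^2.
Solid disk: I_cm = (1/2)MR² = (1/2)(0.37)(0.27)² = 0.013487 kg m^2; centre at d = 0.86 m, so I = I_cm + Md² gives I = 0.013487 + (0.37)(0.86)² = 0.28714 kg m^2.
Thin ring: I_cm = MR² = (2.2)(0.1)² = 0.022 kg m^2; centre at d = 0.13 m, so I = I_cm + Md² gives I = 0.022 + (2.2)(0.13)² = 0.05918 kg m^2.
Total I = 1.5965 + 0.28714 + 0.05918 = 1.9428 kg m^2.

1.94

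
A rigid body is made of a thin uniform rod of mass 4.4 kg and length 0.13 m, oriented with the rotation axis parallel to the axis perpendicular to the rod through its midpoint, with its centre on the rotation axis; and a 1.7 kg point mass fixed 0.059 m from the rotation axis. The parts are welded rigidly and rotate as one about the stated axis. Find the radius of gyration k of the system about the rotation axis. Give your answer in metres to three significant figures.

Thin rod: I_cm = (1/12)ML² = (1/12)(4.4)(0.13)² = 0.0061967 kg m^2; axis through the centre, so I = 0.0061967 kg m^2.
Point mass: I_cm = 0; centre at d = 0.059 m, so I = I_cm + Md² gives I = 0 + (1.7)(0.059)² = 0.0059177 kg m^2.
Total I = 0.012114 kg m^2; total mass M = 6.1 kg.
k = √(I/M) = √(0.012114/6.1) = 0.044564 m.

0.0446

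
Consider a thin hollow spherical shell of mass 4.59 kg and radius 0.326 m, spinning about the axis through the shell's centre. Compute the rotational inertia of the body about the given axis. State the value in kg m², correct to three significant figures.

I_cm = (2/3)MR² = (2/3)(4.59)(0.326)² = 0.3252 kg m²; axis through the centre, so I = 0.3252 kg m².

0.325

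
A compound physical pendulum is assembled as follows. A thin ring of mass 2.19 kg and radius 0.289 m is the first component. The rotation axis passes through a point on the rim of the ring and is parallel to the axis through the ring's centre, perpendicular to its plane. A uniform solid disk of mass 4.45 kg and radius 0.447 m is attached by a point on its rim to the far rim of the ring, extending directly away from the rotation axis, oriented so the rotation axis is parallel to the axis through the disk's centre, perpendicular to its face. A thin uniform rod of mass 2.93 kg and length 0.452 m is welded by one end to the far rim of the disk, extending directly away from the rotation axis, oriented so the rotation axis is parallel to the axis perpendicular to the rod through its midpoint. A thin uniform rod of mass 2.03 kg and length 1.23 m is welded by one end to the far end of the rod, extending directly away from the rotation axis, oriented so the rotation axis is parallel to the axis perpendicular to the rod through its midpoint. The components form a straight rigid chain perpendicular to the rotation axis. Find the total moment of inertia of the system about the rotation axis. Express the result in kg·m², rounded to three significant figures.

Thin ring: I_cm = MR² = (2.19)(0.289)² = 0.18291 kg·m²; centre at d = 0.289 m, so the parallel axis theorem gives I = 0.18291 + (2.19)(0.289)² = 0.36582 kg·m².
Solid disk: I_cm = (1/2)MR² = (1/2)(4.45)(0.447)² = 0.44458 kg·m²; centre at d = 0.289 + 0.289 + 0.447 = 1.025 m, so the parallel axis theorem gives I = 0.44458 + (4.45)(1.025)² = 5.1199 kg·m².
Thin rod: I_cm = (1/12)ML² = (1/12)(2.93)(0.452)² = 0.049884 kg·m²; centre at d = 0.289 + 0.289 + 0.447 + 0.447 + 0.226 = 1.698 m, so the parallel axis theorem gives I = 0.049884 + (2.93)(1.698)² = 8.4977 kg·m².
Thin rod: I_cm = (1/12)ML² = (1/12)(2.03)(1.23)² = 0.25593 kg·m²; centre at d = 0.289 + 0.289 + 0.447 + 0.447 + 0.226 + 0.226 + 0.615 = 2.539 m, so the parallel axis theorem gives I = 0.25593 + (2.03)(2.539)² = 13.342 kg·m².
Total I = 0.36582 + 5.1199 + 8.4977 + 13.342 = 27.326 kg·m².

27.3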